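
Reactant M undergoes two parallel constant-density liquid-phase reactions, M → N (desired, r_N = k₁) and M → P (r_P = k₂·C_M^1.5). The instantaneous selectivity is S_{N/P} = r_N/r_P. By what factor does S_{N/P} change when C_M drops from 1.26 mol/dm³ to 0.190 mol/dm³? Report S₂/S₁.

S_{N/P} = (k₁/k₂)·C_M^-1.5, so S₂/S₁ = (C_{M,2}/C_{M,1})^-1.5.
= (0.190/1.26)^(-1.5) = (0.1508)^(-1.5) = 17.1.
Selectivity toward N rises as C_M falls — low-concentration operation is favoured.

17.1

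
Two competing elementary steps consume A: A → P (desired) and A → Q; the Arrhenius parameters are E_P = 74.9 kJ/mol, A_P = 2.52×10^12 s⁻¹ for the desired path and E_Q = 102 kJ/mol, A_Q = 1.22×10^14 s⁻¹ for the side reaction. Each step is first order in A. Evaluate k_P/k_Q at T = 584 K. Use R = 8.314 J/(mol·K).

5.48

With equal orders, S_{P/Q} = k_P/k_Q = (A_P/A_Q)·exp[(E_Q−E_P)/(RT)].
(E_Q−E_P)/(RT) = (102−74.9)×10³/(8.314×584) = 27100/4855 = 5.581.
k_P/k_Q = (2.52×10^12/1.22×10^14)·exp(5.581) = 0.02066 × 265.5 = 5.48.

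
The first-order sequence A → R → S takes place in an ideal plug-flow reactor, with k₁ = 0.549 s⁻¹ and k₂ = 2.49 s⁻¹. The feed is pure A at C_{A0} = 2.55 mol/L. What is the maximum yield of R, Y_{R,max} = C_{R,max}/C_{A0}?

Evaluating C_R at τ_opt = ln(k₂/k₁)/(k₂−k₁) gives C_{R,max}/C_{A0} = (k₁/k₂)^[k₂/(k₂−k₁)].
= (0.549/2.49)^(2.49/(2.49−0.549)) = (0.2205)^(1.283) = 0.1438.

0.144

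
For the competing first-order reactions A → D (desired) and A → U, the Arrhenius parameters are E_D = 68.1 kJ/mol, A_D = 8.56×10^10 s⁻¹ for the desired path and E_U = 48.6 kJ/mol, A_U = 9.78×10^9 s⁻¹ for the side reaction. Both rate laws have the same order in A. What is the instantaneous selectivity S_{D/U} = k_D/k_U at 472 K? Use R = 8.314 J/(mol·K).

0.0608

With equal orders, S_{D/U} = k_D/k_U = (A_D/A_U)·exp[(E_U−E_D)/(RT)].
(E_U−E_D)/(RT) = (48.6−68.1)×10³/(8.314×472) = -19500/3924 = -4.969.
k_D/k_U = (8.56×10^10/9.78×10^9)·exp(-4.969) = 8.753 × 0.006949 = 0.0608.
Since E_D > E_U, raising the temperature improves selectivity toward D.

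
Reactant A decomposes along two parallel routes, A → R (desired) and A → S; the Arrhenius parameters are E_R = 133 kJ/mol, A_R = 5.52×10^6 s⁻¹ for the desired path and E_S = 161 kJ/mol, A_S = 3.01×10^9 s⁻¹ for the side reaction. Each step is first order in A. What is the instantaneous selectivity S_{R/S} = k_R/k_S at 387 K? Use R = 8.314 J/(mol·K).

With equal orders, S_{R/S} = k_R/k_S = (A_R/A_S)·exp[(E_S−E_R)/(RT)].
(E_S−E_R)/(RT) = (161−133)×10³/(8.314×387) = 28000/3218 = 8.702.
k_R/k_S = (5.52×10^6/3.01×10^9)·exp(8.702) = 0.001834 × 6017 = 11.0.
Since E_R < E_S, lowering the temperature improves selectivity toward R.

11.0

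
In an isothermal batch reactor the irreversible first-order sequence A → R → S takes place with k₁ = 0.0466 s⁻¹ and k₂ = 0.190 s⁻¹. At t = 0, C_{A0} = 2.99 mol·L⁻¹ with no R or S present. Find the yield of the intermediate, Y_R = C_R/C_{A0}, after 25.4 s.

0.0969

The intermediate concentration in a first-order A→B→C sequence is C_R = k₁C_{A0}(e^(−k₁t) − e^(−k₂t))/(k₂−k₁).
e^(−k₁t) = e^(−0.0466×25.4) = e^(−1.184) = 0.3062; e^(−k₂t) = e^(−4.826) = 0.008019.
C_R = 0.0466×2.99/(0.190−0.0466) × (0.3062−0.008019) = 0.9716×0.2981 = 0.2897 mol·L⁻¹.
Y_R = C_R/C_{A0} = 0.2897/2.99 = 0.0969.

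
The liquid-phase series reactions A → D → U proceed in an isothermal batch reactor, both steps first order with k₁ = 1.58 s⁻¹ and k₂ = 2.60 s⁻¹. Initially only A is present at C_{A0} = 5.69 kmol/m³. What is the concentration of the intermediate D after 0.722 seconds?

1.47 kmol/m³

Solving the coupled first-order balances gives C_D(t) = [k₁/(k₂−k₁)]·C_{A0}·(e^(−k₁t) − e^(−k₂t)).
e^(−k₁t) = e^(−1.58×0.722) = e^(−1.141) = 0.3196; e^(−k₂t) = e^(−1.877) = 0.1530.
C_D = 1.58×5.69/(2.60−1.58) × (0.3196−0.1530) = 8.814×0.1666 = 1.468 kmol/m³.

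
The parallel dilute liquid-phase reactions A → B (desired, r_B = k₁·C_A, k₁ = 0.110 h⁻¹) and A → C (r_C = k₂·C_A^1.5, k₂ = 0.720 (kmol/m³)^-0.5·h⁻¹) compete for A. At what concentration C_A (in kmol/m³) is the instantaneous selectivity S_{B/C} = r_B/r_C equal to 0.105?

2.12 kmol/m³

S_{B/C} = (k₁/k₂)·C_A^-0.5 ⇒ C_A = (S·k₂/k₁)^(-2).
= (0.105×0.720/0.110)^(-2) = (0.6873)^(-2) = 2.12 kmol/m³.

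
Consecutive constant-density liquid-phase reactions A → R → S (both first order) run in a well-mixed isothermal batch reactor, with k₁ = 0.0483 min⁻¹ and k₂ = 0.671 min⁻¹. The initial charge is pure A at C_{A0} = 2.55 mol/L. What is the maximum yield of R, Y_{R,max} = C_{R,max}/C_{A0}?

For a first-order series the maximum intermediate yield is C_{R,max}/C_{A0} = (k₁/k₂)^[k₂/(k₂−k₁)].
= (0.0483/0.671)^(0.671/(0.671−0.0483)) = (0.07198)^(1.078) = 0.05869.

0.0587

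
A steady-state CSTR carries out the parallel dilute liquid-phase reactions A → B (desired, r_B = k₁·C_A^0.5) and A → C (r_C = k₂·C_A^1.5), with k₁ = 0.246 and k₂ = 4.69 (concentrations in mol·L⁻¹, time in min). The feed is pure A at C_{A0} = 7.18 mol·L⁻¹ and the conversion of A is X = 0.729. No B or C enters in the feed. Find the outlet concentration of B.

Exit C_A = C_{A0}(1−X) = 7.18×0.271 = 1.946 mol·L⁻¹.
In a CSTR the entire volume is at exit conditions, so r_B = 0.246×1.946^0.5 = 0.3431 and r_C = 4.69×1.946^1.5 = 12.73.
Fraction of consumed A going to B: r_B/(r_B+r_C) = 0.02625.
C_B = 0.02625·C_{A0}·X = 0.02625×7.18×0.729 = 0.137 mol·L⁻¹.

0.137 mol·L⁻¹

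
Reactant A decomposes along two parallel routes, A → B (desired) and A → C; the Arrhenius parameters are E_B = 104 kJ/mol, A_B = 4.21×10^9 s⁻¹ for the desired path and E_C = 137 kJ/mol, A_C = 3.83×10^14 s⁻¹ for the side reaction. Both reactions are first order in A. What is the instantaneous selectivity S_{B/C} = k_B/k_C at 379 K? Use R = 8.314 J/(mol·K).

0.388

k_B/k_C = (A_B/A_C)·exp[−(E_B−E_C)/(RT)] = (A_B/A_C)·exp[(E_C−E_B)/(RT)].
(E_C−E_B)/(RT) = (137−104)×10³/(8.314×379) = 33000/3151 = 10.47.
k_B/k_C = (4.21×10^9/3.83×10^14)·exp(10.47) = 1.099×10^-5 × 35343 = 0.388.
Since E_B < E_C, lowering the temperature improves selectivity toward B.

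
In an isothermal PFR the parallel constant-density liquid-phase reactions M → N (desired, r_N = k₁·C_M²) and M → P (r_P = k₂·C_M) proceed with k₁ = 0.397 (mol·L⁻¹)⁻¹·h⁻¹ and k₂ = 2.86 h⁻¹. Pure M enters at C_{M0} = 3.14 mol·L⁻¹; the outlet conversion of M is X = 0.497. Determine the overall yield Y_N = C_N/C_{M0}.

C_M = C_{M0}(1−X) = 1.579 mol·L⁻¹.
Along a PFR/batch, dC_P/dC_M = −r_P/(r_N+r_P) = −k₂/(k₂+k₁·C_M).
Integrating from C_{M0} to C_M: C_P = (2.86/0.397)·ln[(2.86+0.397·3.14)/(2.86+0.397·1.58)] = 7.204·ln(4.107/3.487) = 1.178 mol·L⁻¹.
Then C_N = (C_{M0}−C_M) − C_P = 1.561 − 1.178 = 0.3824 mol·L⁻¹.
Y_N = C_N/C_{M0} = 0.3824/3.14 = 0.122.

0.122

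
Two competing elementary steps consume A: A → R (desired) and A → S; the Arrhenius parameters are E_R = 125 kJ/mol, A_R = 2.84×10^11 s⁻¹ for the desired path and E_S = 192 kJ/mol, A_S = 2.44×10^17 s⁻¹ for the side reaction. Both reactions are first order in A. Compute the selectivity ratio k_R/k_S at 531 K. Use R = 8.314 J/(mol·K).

4.54

k_R/k_S = (A_R/A_S)·exp[−(E_R−E_S)/(RT)] = (A_R/A_S)·exp[(E_S−E_R)/(RT)].
(E_S−E_R)/(RT) = (192−125)×10³/(8.314×531) = 67000/4415 = 15.18.
k_R/k_S = (2.84×10^11/2.44×10^17)·exp(15.18) = 1.164×10^-6 × 3.900×10^6 = 4.54.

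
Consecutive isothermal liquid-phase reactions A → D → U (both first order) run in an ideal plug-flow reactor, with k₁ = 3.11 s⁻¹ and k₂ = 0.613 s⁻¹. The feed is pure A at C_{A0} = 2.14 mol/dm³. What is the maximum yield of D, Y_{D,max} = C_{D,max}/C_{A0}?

Evaluating C_D at τ_opt = ln(k₂/k₁)/(k₂−k₁) gives C_{D,max}/C_{A0} = (k₁/k₂)^[k₂/(k₂−k₁)].
= (3.11/0.613)^(0.613/(0.613−3.11)) = (5.073)^(-0.2455) = 0.6712.

0.671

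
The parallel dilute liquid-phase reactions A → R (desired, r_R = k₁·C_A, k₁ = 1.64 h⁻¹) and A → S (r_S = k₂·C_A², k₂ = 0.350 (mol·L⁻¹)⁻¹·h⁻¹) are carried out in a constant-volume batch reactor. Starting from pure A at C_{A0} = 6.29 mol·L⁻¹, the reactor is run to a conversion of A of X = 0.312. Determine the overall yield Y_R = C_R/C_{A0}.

C_A = C_{A0}(1−X) = 4.328 mol·L⁻¹.
Along a PFR/batch, dC_R/dC_A = −r_R/(r_R+r_S) = −k₁/(k₁+k₂·C_A).
Integrating from C_{A0} to C_A: C_R = (1.64/0.350)·ln[(1.64+0.350·6.29)/(1.64+0.350·4.33)] = 4.686·ln(3.841/3.155) = 0.9230 mol·L⁻¹.
Y_R = C_R/C_{A0} = 0.9230/6.29 = 0.147.

0.147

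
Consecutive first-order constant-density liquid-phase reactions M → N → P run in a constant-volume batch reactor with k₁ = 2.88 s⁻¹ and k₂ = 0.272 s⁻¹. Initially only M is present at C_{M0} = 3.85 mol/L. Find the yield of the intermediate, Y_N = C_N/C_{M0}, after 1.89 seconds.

0.656

The intermediate concentration in a first-order A→B→C sequence is C_N = k₁C_{M0}(e^(−k₁t) − e^(−k₂t))/(k₂−k₁).
e^(−k₁t) = e^(−2.88×1.89) = e^(−5.443) = 0.004326; e^(−k₂t) = e^(−0.5141) = 0.5981.
C_N = 2.88×3.85/(0.272−2.88) × (0.004326−0.5981) = (-4.252)×(-0.5937) = 2.524 mol/L.
Y_N = C_N/C_{M0} = 2.524/3.85 = 0.656.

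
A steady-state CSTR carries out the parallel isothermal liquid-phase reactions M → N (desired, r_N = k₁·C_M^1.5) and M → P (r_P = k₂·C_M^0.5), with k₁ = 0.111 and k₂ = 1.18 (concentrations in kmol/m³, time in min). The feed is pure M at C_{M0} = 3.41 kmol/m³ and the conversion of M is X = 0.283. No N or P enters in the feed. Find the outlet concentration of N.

Exit C_M = C_{M0}(1−X) = 3.41×0.717 = 2.445 kmol/m³.
Rates in a CSTR are evaluated at the outlet concentration: r_N = 0.111×2.445^1.5 = 0.4244, r_P = 1.18×2.445^0.5 = 1.845.
Fraction of consumed M going to N: r_N/(r_N+r_P) = 0.1870.
C_N = 0.1870·C_{M0}·X = 0.1870×3.41×0.283 = 0.180 kmol/m³.

0.180 kmol/m³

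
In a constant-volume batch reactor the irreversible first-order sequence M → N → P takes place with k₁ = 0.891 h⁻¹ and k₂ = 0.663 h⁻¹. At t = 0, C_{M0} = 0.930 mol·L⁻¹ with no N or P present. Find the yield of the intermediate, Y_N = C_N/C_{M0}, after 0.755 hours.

0.375

Solving the coupled first-order balances gives C_N(t) = [k₁/(k₂−k₁)]·C_{M0}·(e^(−k₁t) − e^(−k₂t)).
e^(−k₁t) = e^(−0.891×0.755) = e^(−0.6727) = 0.5103; e^(−k₂t) = e^(−0.5006) = 0.6062.
C_N = 0.891×0.930/(0.663−0.891) × (0.5103−0.6062) = (-3.634)×(-0.09586) = 0.3484 mol·L⁻¹.
Y_N = C_N/C_{M0} = 0.3484/0.930 = 0.375.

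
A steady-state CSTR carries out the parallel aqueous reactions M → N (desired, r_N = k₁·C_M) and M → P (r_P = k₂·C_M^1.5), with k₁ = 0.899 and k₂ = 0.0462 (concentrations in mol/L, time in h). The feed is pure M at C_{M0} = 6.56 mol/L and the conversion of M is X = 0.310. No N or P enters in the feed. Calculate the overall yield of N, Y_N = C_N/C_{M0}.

0.279

Exit C_M = C_{M0}(1−X) = 6.56×0.690 = 4.526 mol/L.
A CSTR operates uniformly at the exit composition, giving r_N = 4.069 and r_P = 0.4449 (each k·C_M^n at C_M = 4.526).
Fraction of consumed M going to N: r_N/(r_N+r_P) = 0.9014.
C_N = 0.9014·C_{M0}·X = 0.9014×6.56×0.310 = 1.83 mol/L; Y_N = C_N/C_{M0} = 0.279.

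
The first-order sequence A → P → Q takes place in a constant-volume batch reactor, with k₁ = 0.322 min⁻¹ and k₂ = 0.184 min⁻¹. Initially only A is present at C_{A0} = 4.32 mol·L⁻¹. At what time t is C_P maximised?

4.06 min

Setting dC_P/dt = 0 gives t_opt = ln(k₂/k₁)/(k₂−k₁).
= ln(0.184/0.322)/(0.184−0.322) = ln(0.5714)/-0.1380 = -0.5596/-0.1380 = 4.06 min.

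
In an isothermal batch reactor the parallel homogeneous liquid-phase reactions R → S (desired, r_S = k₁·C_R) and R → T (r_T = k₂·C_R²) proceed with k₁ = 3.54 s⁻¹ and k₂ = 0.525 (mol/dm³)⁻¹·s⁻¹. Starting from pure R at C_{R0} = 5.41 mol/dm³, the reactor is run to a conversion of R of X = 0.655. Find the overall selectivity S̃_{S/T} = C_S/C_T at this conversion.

C_R = C_{R0}(1−X) = 1.866 mol/dm³.
Along a PFR/batch, dC_S/dC_R = −r_S/(r_S+r_T) = −k₁/(k₁+k₂·C_R).
Integrating from C_{R0} to C_R: C_S = (3.54/0.525)·ln[(3.54+0.525·5.41)/(3.54+0.525·1.87)] = 6.743·ln(6.380/4.520) = 2.324 mol/dm³.
C_T = (C_{R0}−C_R)−C_S = 1.219 mol/dm³; S̃_{S/T} = 2.324/1.219 = 1.91.

1.91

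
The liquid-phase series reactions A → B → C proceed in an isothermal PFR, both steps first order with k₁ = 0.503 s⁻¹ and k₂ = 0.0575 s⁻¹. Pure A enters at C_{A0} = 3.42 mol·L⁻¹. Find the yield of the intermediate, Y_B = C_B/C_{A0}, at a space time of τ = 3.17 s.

For first-order series with pure A initially, C_B(τ) = k₁C_{A0}/(k₂−k₁)·(e^(−k₁τ) − e^(−k₂τ)).
e^(−k₁τ) = e^(−0.503×3.17) = e^(−1.595) = 0.2030; e^(−k₂τ) = e^(−0.1823) = 0.8334.
C_B = 0.503×3.42/(0.0575−0.503) × (0.2030−0.8334) = (-3.861)×(-0.6304) = 2.434 mol·L⁻¹.
Y_B = C_B/C_{A0} = 2.434/3.42 = 0.712.

0.712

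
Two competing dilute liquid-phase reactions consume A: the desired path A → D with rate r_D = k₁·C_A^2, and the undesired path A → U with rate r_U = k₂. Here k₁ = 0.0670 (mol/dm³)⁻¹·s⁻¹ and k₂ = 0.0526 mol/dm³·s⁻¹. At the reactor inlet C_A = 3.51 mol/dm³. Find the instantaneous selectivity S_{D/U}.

15.7

S_{D/U} = r_D/r_U = (k₁·C_A^2)/(k₂) = (k₁/k₂)·C_A^2.
= (0.0670×3.510^2) / (0.0526) = 0.8254/0.05260 = 15.7.
Since the desired path is higher order in A, keeping C_A high (PFR or concentrated feed) favours D.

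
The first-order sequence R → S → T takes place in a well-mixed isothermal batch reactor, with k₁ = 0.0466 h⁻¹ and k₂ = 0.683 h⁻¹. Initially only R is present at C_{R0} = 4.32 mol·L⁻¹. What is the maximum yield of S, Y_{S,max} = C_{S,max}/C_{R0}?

At the optimum, C_{S,max}/C_{R0} = (k₁/k₂)^[k₂/(k₂−k₁)].
= (0.0466/0.683)^(0.683/(0.683−0.0466)) = (0.06823)^(1.073) = 0.05605.

0.0561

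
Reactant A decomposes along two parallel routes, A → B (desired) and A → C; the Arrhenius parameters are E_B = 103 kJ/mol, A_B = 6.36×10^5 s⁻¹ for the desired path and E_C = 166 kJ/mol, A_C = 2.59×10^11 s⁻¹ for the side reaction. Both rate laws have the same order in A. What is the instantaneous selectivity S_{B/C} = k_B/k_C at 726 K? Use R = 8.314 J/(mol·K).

0.0838

Since both paths have the same order in A, the concentration cancels and S_{B/C} = k_B/k_C = (A_B/A_C)·exp[(E_C−E_B)/(RT)].
(E_C−E_B)/(RT) = (166−103)×10³/(8.314×726) = 63000/6036 = 10.44.
k_B/k_C = (6.36×10^5/2.59×10^11)·exp(10.44) = 2.456×10^-6 × 34113 = 0.0838.
Since E_B < E_C, lowering the temperature improves selectivity toward B.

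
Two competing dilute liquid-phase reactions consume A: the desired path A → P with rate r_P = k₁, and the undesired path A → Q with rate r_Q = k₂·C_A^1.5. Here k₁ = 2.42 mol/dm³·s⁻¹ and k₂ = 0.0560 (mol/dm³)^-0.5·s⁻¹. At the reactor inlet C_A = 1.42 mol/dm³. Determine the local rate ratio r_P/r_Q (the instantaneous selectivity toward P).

25.5

S_{P/Q} = r_P/r_Q = (k₁)/(k₂·C_A^1.5) = (k₁/k₂)·C_A^-1.5.
= (2.42) / (0.0560×1.420^1.5) = 2.420/0.09476 = 25.5.
The undesired path is higher order in A, so low C_A (CSTR or dilute feed) favours P.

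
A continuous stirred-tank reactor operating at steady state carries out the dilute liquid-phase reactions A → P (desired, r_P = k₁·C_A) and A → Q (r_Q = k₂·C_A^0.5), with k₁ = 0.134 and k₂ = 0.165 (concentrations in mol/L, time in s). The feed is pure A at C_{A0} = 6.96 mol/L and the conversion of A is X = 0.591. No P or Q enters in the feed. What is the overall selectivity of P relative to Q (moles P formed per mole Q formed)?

Exit C_A = C_{A0}(1−X) = 6.96×0.409 = 2.847 mol/L.
Rates in a CSTR are evaluated at the outlet concentration: r_P = 0.134×2.847 = 0.3814, r_Q = 0.165×2.847^0.5 = 0.2784.
Overall selectivity = C_P/C_Q = r_Pτ/(r_Qτ) = r_P/r_Q = 1.37.

1.37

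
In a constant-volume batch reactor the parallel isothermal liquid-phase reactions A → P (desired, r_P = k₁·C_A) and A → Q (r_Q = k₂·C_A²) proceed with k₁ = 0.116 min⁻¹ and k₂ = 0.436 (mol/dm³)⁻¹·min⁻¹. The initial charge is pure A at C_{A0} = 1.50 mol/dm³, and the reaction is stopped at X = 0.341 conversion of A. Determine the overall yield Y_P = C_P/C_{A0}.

C_A = C_{A0}(1−X) = 0.9885 mol/dm³.
Along a PFR/batch, dC_P/dC_A = −r_P/(r_P+r_Q) = −k₁/(k₁+k₂·C_A).
Integrating from C_{A0} to C_A: C_P = (0.116/0.436)·ln[(0.116+0.436·1.50)/(0.116+0.436·0.989)] = 0.2661·ln(0.7700/0.5470) = 0.09098 mol/dm³.
Y_P = C_P/C_{A0} = 0.09098/1.50 = 0.0607.

0.0607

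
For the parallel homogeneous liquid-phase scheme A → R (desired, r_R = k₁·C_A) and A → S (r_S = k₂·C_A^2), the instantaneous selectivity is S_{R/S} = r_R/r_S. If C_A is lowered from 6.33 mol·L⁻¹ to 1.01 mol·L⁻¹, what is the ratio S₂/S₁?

6.27

S_{R/S} = (k₁/k₂)·C_A⁻¹, so S₂/S₁ = (C_{A,2}/C_{A,1})⁻¹.
= 6.33/1.01 = 6.27.
Selectivity toward R rises as C_A falls — low-concentration operation is favoured.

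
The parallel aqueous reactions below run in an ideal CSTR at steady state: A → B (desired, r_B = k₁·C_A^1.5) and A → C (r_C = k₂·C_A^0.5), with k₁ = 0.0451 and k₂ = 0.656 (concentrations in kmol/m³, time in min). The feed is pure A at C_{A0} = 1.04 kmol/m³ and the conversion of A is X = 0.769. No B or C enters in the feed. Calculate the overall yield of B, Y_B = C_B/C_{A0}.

0.0125

Exit C_A = C_{A0}(1−X) = 1.04×0.231 = 0.2402 kmol/m³.
Rates in a CSTR are evaluated at the outlet concentration: r_B = 0.0451×0.2402^1.5 = 0.005311, r_C = 0.656×0.2402^0.5 = 0.3215.
Fraction of consumed A going to B: r_B/(r_B+r_C) = 0.01625.
C_B = 0.01625·C_{A0}·X = 0.01625×1.04×0.769 = 0.0130 kmol/m³; Y_B = C_B/C_{A0} = 0.0125.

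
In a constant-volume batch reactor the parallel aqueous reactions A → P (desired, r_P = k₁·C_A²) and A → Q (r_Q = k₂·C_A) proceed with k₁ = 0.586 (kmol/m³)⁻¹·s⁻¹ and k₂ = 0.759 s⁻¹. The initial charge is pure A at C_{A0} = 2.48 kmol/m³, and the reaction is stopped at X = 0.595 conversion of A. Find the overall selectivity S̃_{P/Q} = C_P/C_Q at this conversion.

C_A = C_{A0}(1−X) = 1.004 kmol/m³.
Along a PFR/batch, dC_Q/dC_A = −r_Q/(r_P+r_Q) = −k₂/(k₂+k₁·C_A).
Integrating from C_{A0} to C_A: C_Q = (0.759/0.586)·ln[(0.759+0.586·2.48)/(0.759+0.586·1.00)] = 1.295·ln(2.212/1.348) = 0.6421 kmol/m³.
Then C_P = (C_{A0}−C_A) − C_Q = 1.476 − 0.6421 = 0.8335 kmol/m³.
S̃_{P/Q} = C_P/C_Q = 0.8335/0.6421 = 1.30.

1.30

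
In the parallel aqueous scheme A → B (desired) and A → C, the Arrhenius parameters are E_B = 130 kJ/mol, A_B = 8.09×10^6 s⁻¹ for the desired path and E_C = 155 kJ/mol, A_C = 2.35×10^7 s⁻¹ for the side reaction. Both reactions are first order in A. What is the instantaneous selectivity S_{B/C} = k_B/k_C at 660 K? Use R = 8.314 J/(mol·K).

Since both paths have the same order in A, the concentration cancels and S_{B/C} = k_B/k_C = (A_B/A_C)·exp[(E_C−E_B)/(RT)].
(E_C−E_B)/(RT) = (155−130)×10³/(8.314×660) = 25000/5487 = 4.556.
k_B/k_C = (8.09×10^6/2.35×10^7)·exp(4.556) = 0.3443 × 95.20 = 32.8.
Since E_B < E_C, lowering the temperature improves selectivity toward B.

32.8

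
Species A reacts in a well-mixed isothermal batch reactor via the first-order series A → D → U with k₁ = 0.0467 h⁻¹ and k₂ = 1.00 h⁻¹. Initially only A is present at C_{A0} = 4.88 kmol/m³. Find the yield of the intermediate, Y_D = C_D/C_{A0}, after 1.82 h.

Solving the coupled first-order balances gives C_D(t) = [k₁/(k₂−k₁)]·C_{A0}·(e^(−k₁t) − e^(−k₂t)).
e^(−k₁t) = e^(−0.0467×1.82) = e^(−0.08499) = 0.9185; e^(−k₂t) = e^(−1.820) = 0.1620.
C_D = 0.0467×4.88/(1.00−0.0467) × (0.9185−0.1620) = 0.2391×0.7565 = 0.1808 kmol/m³.
Y_D = C_D/C_{A0} = 0.1808/4.88 = 0.0371.

0.0371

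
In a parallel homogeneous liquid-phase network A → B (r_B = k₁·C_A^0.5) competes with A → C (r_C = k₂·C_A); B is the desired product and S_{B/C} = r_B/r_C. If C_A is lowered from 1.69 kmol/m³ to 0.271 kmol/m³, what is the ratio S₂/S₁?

S_{B/C} = (k₁/k₂)·C_A^-0.5, so S₂/S₁ = (C_{A,2}/C_{A,1})^-0.5.
= (0.271/1.69)^(-0.5) = (0.1604)^(-0.5) = 2.50.

2.50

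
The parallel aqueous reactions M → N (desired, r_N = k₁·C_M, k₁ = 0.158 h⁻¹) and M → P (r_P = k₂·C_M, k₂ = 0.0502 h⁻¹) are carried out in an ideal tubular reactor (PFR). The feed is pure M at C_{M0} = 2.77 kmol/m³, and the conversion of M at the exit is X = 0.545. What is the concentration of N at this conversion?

1.15 kmol/m³

C_M = C_{M0}(1−X) = 1.260 kmol/m³.
Both paths are first order in M, so the instantaneous fraction to N is constant: dC_N/d(−C_M) = k₁/(k₁+k₂) = 0.7589.
C_N = 0.7589·(C_{M0}−C_M) = 0.7589×1.510 = 1.15 kmol/m³.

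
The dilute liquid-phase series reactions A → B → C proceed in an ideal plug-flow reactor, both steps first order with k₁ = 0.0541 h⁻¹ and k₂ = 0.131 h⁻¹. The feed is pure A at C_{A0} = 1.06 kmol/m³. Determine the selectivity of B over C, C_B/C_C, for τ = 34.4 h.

0.137

For first-order series with pure A initially, C_B(τ) = k₁C_{A0}/(k₂−k₁)·(e^(−k₁τ) − e^(−k₂τ)).
e^(−k₁τ) = e^(−0.0541×34.4) = e^(−1.861) = 0.1555; e^(−k₂τ) = e^(−4.506) = 0.01104.
C_B = 0.0541×1.06/(0.131−0.0541) × (0.1555−0.01104) = 0.7457×0.1445 = 0.1077 kmol/m³.
C_A = C_{A0}e^(−k₁τ) = 0.1648 kmol/m³, so C_C = C_{A0}−C_A−C_B = 0.7874 kmol/m³; C_B/C_C = 0.137.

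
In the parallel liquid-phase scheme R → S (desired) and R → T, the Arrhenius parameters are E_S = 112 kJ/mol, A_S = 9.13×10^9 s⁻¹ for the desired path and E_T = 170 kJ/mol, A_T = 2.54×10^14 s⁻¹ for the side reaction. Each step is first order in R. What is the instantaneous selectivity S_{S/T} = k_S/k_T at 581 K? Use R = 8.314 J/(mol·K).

k_S/k_T = (A_S/A_T)·exp[−(E_S−E_T)/(RT)] = (A_S/A_T)·exp[(E_T−E_S)/(RT)].
(E_T−E_S)/(RT) = (170−112)×10³/(8.314×581) = 58000/4830 = 12.01.
k_S/k_T = (9.13×10^9/2.54×10^14)·exp(12.01) = 3.594×10^-5 × 1.639×10^5 = 5.89.
Since E_S < E_T, lowering the temperature improves selectivity toward S.

5.89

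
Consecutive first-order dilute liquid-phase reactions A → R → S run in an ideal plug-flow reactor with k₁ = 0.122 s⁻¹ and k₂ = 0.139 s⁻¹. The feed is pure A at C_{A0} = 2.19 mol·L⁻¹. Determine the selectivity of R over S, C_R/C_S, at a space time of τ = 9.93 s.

Solving the coupled first-order balances gives C_R(τ) = [k₁/(k₂−k₁)]·C_{A0}·(e^(−k₁τ) − e^(−k₂τ)).
e^(−k₁τ) = e^(−0.122×9.93) = e^(−1.211) = 0.2978; e^(−k₂τ) = e^(−1.380) = 0.2515.
C_R = 0.122×2.19/(0.139−0.122) × (0.2978−0.2515) = 15.72×0.04625 = 0.7269 mol·L⁻¹.
C_A = C_{A0}e^(−k₁τ) = 0.6521 mol·L⁻¹, so C_S = C_{A0}−C_A−C_R = 0.8110 mol·L⁻¹; C_R/C_S = 0.896.

0.896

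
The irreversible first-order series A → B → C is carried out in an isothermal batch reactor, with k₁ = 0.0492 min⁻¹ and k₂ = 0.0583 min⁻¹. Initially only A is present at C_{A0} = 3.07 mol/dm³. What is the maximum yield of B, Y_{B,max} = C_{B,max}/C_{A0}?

At the optimum, C_{B,max}/C_{A0} = (k₁/k₂)^[k₂/(k₂−k₁)].
= (0.0492/0.0583)^(0.0583/(0.0583−0.0492)) = (0.8439)^(6.407) = 0.3371.

0.337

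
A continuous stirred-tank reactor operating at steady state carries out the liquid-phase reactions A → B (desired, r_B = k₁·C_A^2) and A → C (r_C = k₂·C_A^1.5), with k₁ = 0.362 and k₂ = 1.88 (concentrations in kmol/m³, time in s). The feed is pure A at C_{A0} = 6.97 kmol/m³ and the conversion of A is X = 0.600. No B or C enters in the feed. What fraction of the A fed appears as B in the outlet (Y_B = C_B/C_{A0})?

Exit C_A = C_{A0}(1−X) = 6.97×0.400 = 2.788 kmol/m³.
In a CSTR the entire volume is at exit conditions, so r_B = 0.362×2.788^2 = 2.814 and r_C = 1.88×2.788^1.5 = 8.752.
Fraction of consumed A going to B: r_B/(r_B+r_C) = 0.2433.
C_B = 0.2433·C_{A0}·X = 0.2433×6.97×0.600 = 1.02 kmol/m³; Y_B = C_B/C_{A0} = 0.146.

0.146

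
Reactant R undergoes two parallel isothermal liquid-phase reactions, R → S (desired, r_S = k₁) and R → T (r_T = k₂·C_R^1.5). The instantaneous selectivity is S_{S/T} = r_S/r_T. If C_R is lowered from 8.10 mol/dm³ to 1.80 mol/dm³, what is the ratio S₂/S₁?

9.55

S_{S/T} = (k₁/k₂)·C_R^-1.5, so S₂/S₁ = (C_{R,2}/C_{R,1})^-1.5.
= (1.80/8.10)^(-1.5) = (0.2222)^(-1.5) = 9.55.
Selectivity toward S rises as C_R falls — low-concentration operation is favoured.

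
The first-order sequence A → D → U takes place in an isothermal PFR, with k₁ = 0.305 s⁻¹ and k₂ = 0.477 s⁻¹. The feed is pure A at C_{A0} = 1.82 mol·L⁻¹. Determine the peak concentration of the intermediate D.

0.527 mol·L⁻¹

At the optimum, C_{D,max}/C_{A0} = (k₁/k₂)^[k₂/(k₂−k₁)].
= (0.305/0.477)^(0.477/(0.477−0.305)) = (0.6394)^(2.773) = 0.2893.
C_{D,max} = 0.2893×1.82 = 0.527 mol·L⁻¹.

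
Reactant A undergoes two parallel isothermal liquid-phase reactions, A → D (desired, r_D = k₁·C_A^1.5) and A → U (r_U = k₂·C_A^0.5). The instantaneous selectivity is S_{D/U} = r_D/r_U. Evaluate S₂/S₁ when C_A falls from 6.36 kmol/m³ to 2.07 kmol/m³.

S_{D/U} = (k₁/k₂)·C_A, so S₂/S₁ = (C_{A,2}/C_{A,1}).
= 2.07/6.36 = 0.325.

0.325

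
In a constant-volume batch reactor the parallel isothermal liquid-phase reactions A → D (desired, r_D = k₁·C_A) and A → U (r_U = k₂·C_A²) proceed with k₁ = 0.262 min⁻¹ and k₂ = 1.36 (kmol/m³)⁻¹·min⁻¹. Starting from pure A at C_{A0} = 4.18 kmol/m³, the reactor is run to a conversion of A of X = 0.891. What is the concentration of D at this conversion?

C_A = C_{A0}(1−X) = 0.4556 kmol/m³.
Along a PFR/batch, dC_D/dC_A = −r_D/(r_D+r_U) = −k₁/(k₁+k₂·C_A).
Integrating from C_{A0} to C_A: C_D = (0.262/1.36)·ln[(0.262+1.36·4.18)/(0.262+1.36·0.456)] = 0.1926·ln(5.947/0.8816) = 0.3677 kmol/m³.

0.368 kmol/m³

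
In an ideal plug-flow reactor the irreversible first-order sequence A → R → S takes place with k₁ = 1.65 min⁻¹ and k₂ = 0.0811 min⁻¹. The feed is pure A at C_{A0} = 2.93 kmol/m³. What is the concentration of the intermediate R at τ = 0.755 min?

Solving the coupled first-order balances gives C_R(τ) = [k₁/(k₂−k₁)]·C_{A0}·(e^(−k₁τ) − e^(−k₂τ)).
e^(−k₁τ) = e^(−1.65×0.755) = e^(−1.246) = 0.2877; e^(−k₂τ) = e^(−0.06123) = 0.9406.
C_R = 1.65×2.93/(0.0811−1.65) × (0.2877−0.9406) = (-3.081)×(-0.6529) = 2.012 kmol/m³.

2.01 kmol/m³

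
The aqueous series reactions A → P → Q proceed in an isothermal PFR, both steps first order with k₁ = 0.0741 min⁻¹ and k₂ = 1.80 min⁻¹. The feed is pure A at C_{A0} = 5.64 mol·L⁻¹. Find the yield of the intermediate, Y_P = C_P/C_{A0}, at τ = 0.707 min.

0.0287

For first-order series with pure A initially, C_P(τ) = k₁C_{A0}/(k₂−k₁)·(e^(−k₁τ) − e^(−k₂τ)).
e^(−k₁τ) = e^(−0.0741×0.707) = e^(−0.05239) = 0.9490; e^(−k₂τ) = e^(−1.273) = 0.2801.
C_P = 0.0741×5.64/(1.80−0.0741) × (0.9490−0.2801) = 0.2421×0.6689 = 0.1620 mol·L⁻¹.
Y_P = C_P/C_{A0} = 0.1620/5.64 = 0.0287.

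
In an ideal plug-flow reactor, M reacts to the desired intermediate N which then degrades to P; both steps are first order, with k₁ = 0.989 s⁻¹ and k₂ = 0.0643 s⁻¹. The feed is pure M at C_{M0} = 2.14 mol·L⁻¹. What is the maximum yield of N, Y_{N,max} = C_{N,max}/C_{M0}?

0.827

For a first-order series the maximum intermediate yield is C_{N,max}/C_{M0} = (k₁/k₂)^[k₂/(k₂−k₁)].
= (0.989/0.0643)^(0.0643/(0.0643−0.989)) = (15.38)^(-0.06954) = 0.8269.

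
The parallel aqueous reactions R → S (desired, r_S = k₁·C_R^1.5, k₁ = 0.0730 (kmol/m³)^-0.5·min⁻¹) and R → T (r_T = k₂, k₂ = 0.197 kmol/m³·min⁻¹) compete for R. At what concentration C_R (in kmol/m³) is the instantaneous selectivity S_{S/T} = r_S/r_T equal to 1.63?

2.68 kmol/m³

S_{S/T} = (k₁/k₂)·C_R^1.5 ⇒ C_R = (S·k₂/k₁)^(1/1.5).
= (1.63×0.197/0.0730)^(0.6667) = (4.399)^(0.6667) = 2.68 kmol/m³.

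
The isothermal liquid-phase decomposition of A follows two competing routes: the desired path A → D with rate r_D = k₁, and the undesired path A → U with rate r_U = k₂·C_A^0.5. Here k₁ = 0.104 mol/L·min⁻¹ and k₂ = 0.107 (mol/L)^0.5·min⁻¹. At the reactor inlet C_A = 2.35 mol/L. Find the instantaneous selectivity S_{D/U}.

S_{D/U} = r_D/r_U = (k₁)/(k₂·C_A^0.5) = (k₁/k₂)·C_A^-0.5.
= (0.104) / (0.107×2.350^0.5) = 0.1040/0.1640 = 0.634.
The undesired path is higher order in A, so low C_A (CSTR or dilute feed) favours D.

0.634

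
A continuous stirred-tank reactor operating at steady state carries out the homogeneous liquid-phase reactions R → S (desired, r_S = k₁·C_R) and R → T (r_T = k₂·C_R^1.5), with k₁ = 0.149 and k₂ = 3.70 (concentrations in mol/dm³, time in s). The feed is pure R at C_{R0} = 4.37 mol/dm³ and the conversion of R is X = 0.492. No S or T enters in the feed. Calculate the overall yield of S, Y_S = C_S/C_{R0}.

Exit C_R = C_{R0}(1−X) = 4.37×0.508 = 2.220 mol/dm³.
A CSTR operates uniformly at the exit composition, giving r_S = 0.3308 and r_T = 12.24 (each k·C_R^n at C_R = 2.220).
Fraction of consumed R going to S: r_S/(r_S+r_T) = 0.02632.
C_S = 0.02632·C_{R0}·X = 0.02632×4.37×0.492 = 0.0566 mol/dm³; Y_S = C_S/C_{R0} = 0.0129.

0.0129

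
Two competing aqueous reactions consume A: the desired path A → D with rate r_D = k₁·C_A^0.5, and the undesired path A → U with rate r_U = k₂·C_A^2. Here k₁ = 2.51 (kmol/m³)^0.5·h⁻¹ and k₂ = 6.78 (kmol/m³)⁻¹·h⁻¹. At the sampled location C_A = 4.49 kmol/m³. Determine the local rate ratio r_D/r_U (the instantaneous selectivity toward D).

S_{D/U} = r_D/r_U = (k₁·C_A^0.5)/(k₂·C_A^2) = (k₁/k₂)·C_A^-1.5.
= (2.51×4.490^0.5) / (6.78×4.490^2) = 5.319/136.7 = 0.0389.

0.0389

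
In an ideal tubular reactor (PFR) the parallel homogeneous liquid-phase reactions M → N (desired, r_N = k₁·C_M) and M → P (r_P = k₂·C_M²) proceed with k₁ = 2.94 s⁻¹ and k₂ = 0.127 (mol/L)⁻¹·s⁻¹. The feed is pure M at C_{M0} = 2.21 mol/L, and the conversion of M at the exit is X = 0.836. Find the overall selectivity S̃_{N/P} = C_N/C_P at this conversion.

18.2

C_M = C_{M0}(1−X) = 0.3624 mol/L.
Along a PFR/batch, dC_N/dC_M = −r_N/(r_N+r_P) = −k₁/(k₁+k₂·C_M).
Integrating from C_{M0} to C_M: C_N = (2.94/0.127)·ln[(2.94+0.127·2.21)/(2.94+0.127·0.362)] = 23.15·ln(3.221/2.986) = 1.751 mol/L.
C_P = (C_{M0}−C_M)−C_N = 0.09641 mol/L; S̃_{N/P} = 1.751/0.09641 = 18.2.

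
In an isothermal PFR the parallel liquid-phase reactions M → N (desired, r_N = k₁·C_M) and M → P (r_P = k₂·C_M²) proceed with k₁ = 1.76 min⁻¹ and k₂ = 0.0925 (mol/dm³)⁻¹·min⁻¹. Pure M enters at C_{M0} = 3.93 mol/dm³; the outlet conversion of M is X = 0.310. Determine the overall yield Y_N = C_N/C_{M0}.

0.264

C_M = C_{M0}(1−X) = 2.712 mol/dm³.
Along a PFR/batch, dC_N/dC_M = −r_N/(r_N+r_P) = −k₁/(k₁+k₂·C_M).
Integrating from C_{M0} to C_M: C_N = (1.76/0.0925)·ln[(1.76+0.0925·3.93)/(1.76+0.0925·2.71)] = 19.03·ln(2.124/2.011) = 1.038 mol/dm³.
Y_N = C_N/C_{M0} = 1.038/3.93 = 0.264.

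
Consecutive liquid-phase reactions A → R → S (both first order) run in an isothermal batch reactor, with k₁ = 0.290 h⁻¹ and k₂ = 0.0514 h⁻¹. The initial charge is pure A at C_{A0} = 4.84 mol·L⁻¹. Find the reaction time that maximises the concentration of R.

7.25 h

For first-order series the maximum of C_R occurs at t_opt = ln(k₂/k₁)/(k₂−k₁).
= ln(0.0514/0.290)/(0.0514−0.290) = ln(0.1772)/-0.2386 = -1.730/-0.2386 = 7.25 h.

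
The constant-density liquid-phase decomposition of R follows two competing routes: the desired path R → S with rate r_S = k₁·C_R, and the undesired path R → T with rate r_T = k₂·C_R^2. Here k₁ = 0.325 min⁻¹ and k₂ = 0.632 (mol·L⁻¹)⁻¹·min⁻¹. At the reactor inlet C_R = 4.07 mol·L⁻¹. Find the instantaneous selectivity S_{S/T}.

0.126

S_{S/T} = r_S/r_T = (k₁·C_R)/(k₂·C_R^2) = (k₁/k₂)·C_R⁻¹.
= (0.325×4.070) / (0.632×4.070^2) = 1.323/10.47 = 0.126.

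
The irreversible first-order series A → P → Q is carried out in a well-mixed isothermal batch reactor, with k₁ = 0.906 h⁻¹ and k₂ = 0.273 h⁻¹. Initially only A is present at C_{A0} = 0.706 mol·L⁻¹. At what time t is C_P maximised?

1.90 h

For first-order series the maximum of C_P occurs at t_opt = ln(k₂/k₁)/(k₂−k₁).
= ln(0.273/0.906)/(0.273−0.906) = ln(0.3013)/-0.6330 = -1.200/-0.6330 = 1.90 h.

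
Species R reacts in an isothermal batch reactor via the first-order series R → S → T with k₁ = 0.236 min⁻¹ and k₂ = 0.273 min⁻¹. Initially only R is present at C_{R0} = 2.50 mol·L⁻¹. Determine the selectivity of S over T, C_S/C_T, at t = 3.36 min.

1.61

The intermediate concentration in a first-order A→B→C sequence is C_S = k₁C_{R0}(e^(−k₁t) − e^(−k₂t))/(k₂−k₁).
e^(−k₁t) = e^(−0.236×3.36) = e^(−0.7930) = 0.4525; e^(−k₂t) = e^(−0.9173) = 0.3996.
C_S = 0.236×2.50/(0.273−0.236) × (0.4525−0.3996) = 15.95×0.05290 = 0.8435 mol·L⁻¹.
C_R = C_{R0}e^(−k₁t) = 1.131 mol·L⁻¹, so C_T = C_{R0}−C_R−C_S = 0.5252 mol·L⁻¹; C_S/C_T = 1.61.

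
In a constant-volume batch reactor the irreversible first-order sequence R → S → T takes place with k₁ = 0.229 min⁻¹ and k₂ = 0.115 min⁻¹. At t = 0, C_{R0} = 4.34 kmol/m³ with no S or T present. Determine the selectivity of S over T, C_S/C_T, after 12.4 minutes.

For first-order series with pure R initially, C_S(t) = k₁C_{R0}/(k₂−k₁)·(e^(−k₁t) − e^(−k₂t)).
e^(−k₁t) = e^(−0.229×12.4) = e^(−2.840) = 0.05845; e^(−k₂t) = e^(−1.426) = 0.2403.
C_S = 0.229×4.34/(0.115−0.229) × (0.05845−0.2403) = (-8.718)×(-0.1818) = 1.585 kmol/m³.
C_R = C_{R0}e^(−k₁t) = 0.2537 kmol/m³, so C_T = C_{R0}−C_R−C_S = 2.501 kmol/m³; C_S/C_T = 0.634.

0.634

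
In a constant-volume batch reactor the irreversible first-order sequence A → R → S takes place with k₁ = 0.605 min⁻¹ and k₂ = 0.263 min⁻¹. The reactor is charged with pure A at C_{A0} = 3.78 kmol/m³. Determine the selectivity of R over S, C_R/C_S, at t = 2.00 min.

2.82

Solving the coupled first-order balances gives C_R(t) = [k₁/(k₂−k₁)]·C_{A0}·(e^(−k₁t) − e^(−k₂t)).
e^(−k₁t) = e^(−0.605×2.00) = e^(−1.210) = 0.2982; e^(−k₂t) = e^(−0.5260) = 0.5910.
C_R = 0.605×3.78/(0.263−0.605) × (0.2982−0.5910) = (-6.687)×(-0.2928) = 1.958 kmol/m³.
C_A = C_{A0}e^(−k₁t) = 1.127 kmol/m³, so C_S = C_{A0}−C_A−C_R = 0.6951 kmol/m³; C_R/C_S = 2.82.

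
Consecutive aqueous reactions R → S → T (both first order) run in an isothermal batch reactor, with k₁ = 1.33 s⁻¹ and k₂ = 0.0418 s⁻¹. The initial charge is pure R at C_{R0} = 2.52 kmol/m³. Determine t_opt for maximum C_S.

2.69 s

The intermediate peaks when r₁ = r₂, i.e. k₁e^(−k₁t) = k₂e^(−k₂t), giving t_opt = ln(k₂/k₁)/(k₂−k₁).
= ln(0.0418/1.33)/(0.0418−1.33) = ln(0.03143)/-1.288 = -3.460/-1.288 = 2.69 s.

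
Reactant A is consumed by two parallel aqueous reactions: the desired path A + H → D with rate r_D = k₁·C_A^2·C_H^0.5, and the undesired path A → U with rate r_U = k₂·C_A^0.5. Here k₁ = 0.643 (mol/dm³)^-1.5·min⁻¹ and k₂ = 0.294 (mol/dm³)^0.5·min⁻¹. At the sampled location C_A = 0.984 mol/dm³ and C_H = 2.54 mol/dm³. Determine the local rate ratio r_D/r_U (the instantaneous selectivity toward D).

3.40

S_{D/U} = r_D/r_U = (k₁·C_A^2·C_H^0.5)/(k₂·C_A^0.5) = (k₁/k₂)·C_A^1.5·C_H^0.5.
= (0.643×0.9840^2×2.540^0.5) / (0.294×0.9840^0.5) = 0.9922/0.2916 = 3.40.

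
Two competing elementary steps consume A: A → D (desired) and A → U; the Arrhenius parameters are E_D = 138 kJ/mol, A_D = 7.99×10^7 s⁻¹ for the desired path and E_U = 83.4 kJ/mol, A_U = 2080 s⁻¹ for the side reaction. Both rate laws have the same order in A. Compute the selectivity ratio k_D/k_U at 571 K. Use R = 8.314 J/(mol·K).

With equal orders, S_{D/U} = k_D/k_U = (A_D/A_U)·exp[(E_U−E_D)/(RT)].
(E_U−E_D)/(RT) = (83.4−138)×10³/(8.314×571) = -54600/4747 = -11.50.
k_D/k_U = (7.99×10^7/2080)·exp(-11.50) = 38413 × 1.012×10^-5 = 0.389.

0.389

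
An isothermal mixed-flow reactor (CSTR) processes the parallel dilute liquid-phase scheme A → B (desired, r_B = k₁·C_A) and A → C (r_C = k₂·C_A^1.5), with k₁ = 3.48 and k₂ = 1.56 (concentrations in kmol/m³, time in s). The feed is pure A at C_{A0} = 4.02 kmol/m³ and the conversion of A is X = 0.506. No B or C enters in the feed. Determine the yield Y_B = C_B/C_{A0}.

0.310

Exit C_A = C_{A0}(1−X) = 4.02×0.494 = 1.986 kmol/m³.
A CSTR operates uniformly at the exit composition, giving r_B = 6.911 and r_C = 4.366 (each k·C_A^n at C_A = 1.986).
Fraction of consumed A going to B: r_B/(r_B+r_C) = 0.6129.
C_B = 0.6129·C_{A0}·X = 0.6129×4.02×0.506 = 1.25 kmol/m³; Y_B = C_B/C_{A0} = 0.310.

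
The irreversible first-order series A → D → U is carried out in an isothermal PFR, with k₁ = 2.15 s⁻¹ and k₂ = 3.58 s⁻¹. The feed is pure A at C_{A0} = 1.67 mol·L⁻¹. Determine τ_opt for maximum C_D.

The intermediate peaks when r₁ = r₂, i.e. k₁e^(−k₁τ) = k₂e^(−k₂τ), giving τ_opt = ln(k₂/k₁)/(k₂−k₁).
= ln(3.58/2.15)/(3.58−2.15) = ln(1.665)/1.430 = 0.5099/1.430 = 0.357 s.

0.357 s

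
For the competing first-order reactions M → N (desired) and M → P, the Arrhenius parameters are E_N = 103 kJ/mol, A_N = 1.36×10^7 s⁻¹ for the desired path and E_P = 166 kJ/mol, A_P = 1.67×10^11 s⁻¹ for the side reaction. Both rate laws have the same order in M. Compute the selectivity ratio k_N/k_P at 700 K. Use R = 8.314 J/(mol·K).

4.09

Since both paths have the same order in M, the concentration cancels and S_{N/P} = k_N/k_P = (A_N/A_P)·exp[(E_P−E_N)/(RT)].
(E_P−E_N)/(RT) = (166−103)×10³/(8.314×700) = 63000/5820 = 10.83.
k_N/k_P = (1.36×10^7/1.67×10^11)·exp(10.83) = 8.144×10^-5 × 50268 = 4.09.
Since E_N < E_P, lowering the temperature improves selectivity toward N.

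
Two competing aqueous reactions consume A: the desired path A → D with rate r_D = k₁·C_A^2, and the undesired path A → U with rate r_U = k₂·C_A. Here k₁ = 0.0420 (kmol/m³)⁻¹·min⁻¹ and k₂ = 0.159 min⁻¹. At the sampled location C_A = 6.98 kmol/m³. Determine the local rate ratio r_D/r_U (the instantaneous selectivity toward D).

1.84

S_{D/U} = r_D/r_U = (k₁·C_A^2)/(k₂·C_A) = (k₁/k₂)·C_A.
= (0.0420×6.980^2) / (0.159×6.980) = 2.046/1.110 = 1.84.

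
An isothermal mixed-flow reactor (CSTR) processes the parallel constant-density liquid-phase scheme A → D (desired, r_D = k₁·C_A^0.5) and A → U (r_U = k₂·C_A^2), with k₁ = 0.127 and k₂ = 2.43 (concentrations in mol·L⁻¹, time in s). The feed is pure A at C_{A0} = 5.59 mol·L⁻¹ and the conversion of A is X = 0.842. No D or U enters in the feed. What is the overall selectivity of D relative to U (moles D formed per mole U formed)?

Exit C_A = C_{A0}(1−X) = 5.59×0.158 = 0.8832 mol·L⁻¹.
In a CSTR the entire volume is at exit conditions, so r_D = 0.127×0.8832^0.5 = 0.1194 and r_U = 2.43×0.8832^2 = 1.896.
Overall selectivity = C_D/C_U = r_Dτ/(r_Uτ) = r_D/r_U = 0.0630.

0.0630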